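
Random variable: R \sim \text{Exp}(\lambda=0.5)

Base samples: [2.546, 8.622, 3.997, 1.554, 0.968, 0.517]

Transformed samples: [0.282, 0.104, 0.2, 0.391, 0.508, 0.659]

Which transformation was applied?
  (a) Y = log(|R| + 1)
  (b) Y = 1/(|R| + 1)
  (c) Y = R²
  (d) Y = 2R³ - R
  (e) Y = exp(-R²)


Checking option (b) Y = 1/(|R| + 1):
  R = 2.546 -> Y = 0.282 ✓
  R = 8.622 -> Y = 0.104 ✓
  R = 3.997 -> Y = 0.2 ✓
All samples match this transformation.

(b) 1/(|R| + 1)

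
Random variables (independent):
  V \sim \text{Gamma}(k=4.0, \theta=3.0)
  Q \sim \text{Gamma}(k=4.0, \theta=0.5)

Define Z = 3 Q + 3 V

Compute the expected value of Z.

E[Z] = 3*E[V] + 3*E[Q]
E[V] = 12
E[Q] = 2
E[Z] = 3*12 + 3*2 = 42

42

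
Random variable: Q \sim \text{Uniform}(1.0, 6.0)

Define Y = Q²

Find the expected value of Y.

Using E[X²] = Var(X) + (E[X])²:
E[Q] = 3.5
Var(Q) = (6 - 1)^2/12 = 2.0833333
E[Q²] = 2.0833333 + 3.5² = 2.0833333 + 12.25 = 14.333333

14.333333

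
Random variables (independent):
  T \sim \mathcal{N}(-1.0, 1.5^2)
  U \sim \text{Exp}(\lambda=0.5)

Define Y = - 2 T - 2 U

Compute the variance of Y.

For independent RVs: Var(aX + bY) = a²Var(X) + b²Var(Y)
Var(T) = 2.25
Var(U) = 4
Var(Y) = (-2)²*2.25 + (-2)²*4
= 4*2.25 + 4*4 = 25

25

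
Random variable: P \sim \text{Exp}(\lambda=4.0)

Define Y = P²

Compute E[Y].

Using E[X²] = Var(X) + (E[X])²:
E[P] = 0.25
Var(P) = 1/4.0^2 = 0.0625
E[P²] = 0.0625 + 0.25² = 0.0625 + 0.0625 = 0.125

0.125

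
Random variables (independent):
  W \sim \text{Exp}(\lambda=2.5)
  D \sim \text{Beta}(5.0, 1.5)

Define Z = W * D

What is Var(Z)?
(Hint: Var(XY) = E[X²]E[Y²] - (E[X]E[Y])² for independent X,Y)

Var(XY) = E[X²]E[Y²] - (E[X]E[Y])²
E[W] = 0.4, Var(W) = 0.16
E[D] = 0.76923077, Var(D) = 0.023668639
E[W²] = 0.16 + 0.4² = 0.32
E[D²] = 0.023668639 + 0.76923077² = 0.61538462
Var(Z) = 0.32*0.61538462 - (0.4*0.76923077)²
= 0.19692308 - 0.094674556 = 0.10224852

0.10224852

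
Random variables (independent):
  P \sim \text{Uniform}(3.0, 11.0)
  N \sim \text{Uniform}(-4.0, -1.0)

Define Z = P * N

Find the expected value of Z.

For independent RVs: E[XY] = E[X]*E[Y]
E[P] = 7
E[N] = -2.5
E[Z] = 7 * (-2.5) = -17.5

-17.5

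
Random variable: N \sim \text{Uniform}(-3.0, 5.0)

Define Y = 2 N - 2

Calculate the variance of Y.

For Y = aN + b: Var(Y) = a² * Var(N)
Var(N) = (5 + 3)^2/12 = 5.3333333
Var(Y) = 2² * 5.3333333 = 4 * 5.3333333 = 21.333333

21.333333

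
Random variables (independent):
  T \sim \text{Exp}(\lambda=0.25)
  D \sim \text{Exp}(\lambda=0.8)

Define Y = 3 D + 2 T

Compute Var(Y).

For independent RVs: Var(aX + bY) = a²Var(X) + b²Var(Y)
Var(T) = 16
Var(D) = 1.5625
Var(Y) = 2²*16 + 3²*1.5625
= 4*16 + 9*1.5625 = 78.0625

78.0625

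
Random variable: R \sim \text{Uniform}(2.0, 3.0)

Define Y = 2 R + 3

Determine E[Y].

For Y = 2R + 3:
E[Y] = 2 * E[R] + 3
E[R] = (2 + 3)/2 = 2.5
E[Y] = 2 * 2.5 + 3 = 8

8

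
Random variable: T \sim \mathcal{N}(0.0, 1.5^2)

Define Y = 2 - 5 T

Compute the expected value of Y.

For Y = -5T + 2:
E[Y] = -5 * E[T] + 2
E[T] = 0.0 = 0
E[Y] = -5 * 0 + 2 = 2

2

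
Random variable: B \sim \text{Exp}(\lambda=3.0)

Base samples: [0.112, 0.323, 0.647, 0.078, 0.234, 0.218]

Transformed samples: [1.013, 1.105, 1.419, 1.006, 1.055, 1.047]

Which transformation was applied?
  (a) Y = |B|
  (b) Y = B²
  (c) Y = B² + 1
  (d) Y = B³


Checking option (c) Y = B² + 1:
  B = 0.112 -> Y = 1.013 ✓
  B = 0.323 -> Y = 1.105 ✓
  B = 0.647 -> Y = 1.419 ✓
All samples match this transformation.

(c) B² + 1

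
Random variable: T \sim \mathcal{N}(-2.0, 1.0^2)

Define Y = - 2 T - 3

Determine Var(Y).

For Y = aT + b: Var(Y) = a² * Var(T)
Var(T) = 1.0^2 = 1
Var(Y) = (-2)² * 1 = 4 * 1 = 4

4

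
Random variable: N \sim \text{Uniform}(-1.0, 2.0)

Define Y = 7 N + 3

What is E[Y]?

For Y = 7N + 3:
E[Y] = 7 * E[N] + 3
E[N] = (-1 + 2)/2 = 0.5
E[Y] = 7 * 0.5 + 3 = 6.5

6.5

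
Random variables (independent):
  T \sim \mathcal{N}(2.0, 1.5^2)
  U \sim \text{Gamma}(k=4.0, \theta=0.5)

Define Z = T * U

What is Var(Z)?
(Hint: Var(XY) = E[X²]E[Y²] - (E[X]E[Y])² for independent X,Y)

Var(XY) = E[X²]E[Y²] - (E[X]E[Y])²
E[T] = 2, Var(T) = 2.25
E[U] = 2, Var(U) = 1
E[T²] = 2.25 + 2² = 6.25
E[U²] = 1 + 2² = 5
Var(Z) = 6.25*5 - (2*2)²
= 31.25 - 16 = 15.25

15.25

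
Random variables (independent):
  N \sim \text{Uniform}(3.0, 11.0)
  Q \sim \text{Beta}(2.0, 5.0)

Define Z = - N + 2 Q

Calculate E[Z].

E[Z] = -1*E[N] + 2*E[Q]
E[N] = 7
E[Q] = 0.28571429
E[Z] = -1*7 + 2*0.28571429 = -6.4285714

-6.4285714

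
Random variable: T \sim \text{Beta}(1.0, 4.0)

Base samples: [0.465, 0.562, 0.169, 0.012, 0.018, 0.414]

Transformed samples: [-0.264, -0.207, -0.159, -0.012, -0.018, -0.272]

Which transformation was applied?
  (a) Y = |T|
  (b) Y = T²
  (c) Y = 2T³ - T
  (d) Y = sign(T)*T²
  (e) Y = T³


Checking option (c) Y = 2T³ - T:
  T = 0.465 -> Y = -0.264 ✓
  T = 0.562 -> Y = -0.207 ✓
  T = 0.169 -> Y = -0.159 ✓
All samples match this transformation.

(c) 2T³ - T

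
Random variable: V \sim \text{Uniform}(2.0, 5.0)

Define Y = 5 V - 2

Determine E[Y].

For Y = 5V - 2:
E[Y] = 5 * E[V] - 2
E[V] = (2 + 5)/2 = 3.5
E[Y] = 5 * 3.5 - 2 = 15.5

15.5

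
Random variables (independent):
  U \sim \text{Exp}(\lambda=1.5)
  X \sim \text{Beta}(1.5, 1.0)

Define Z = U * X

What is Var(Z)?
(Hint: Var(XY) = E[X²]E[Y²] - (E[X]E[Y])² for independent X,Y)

Var(XY) = E[X²]E[Y²] - (E[X]E[Y])²
E[U] = 0.66666667, Var(U) = 0.44444444
E[X] = 0.6, Var(X) = 0.068571429
E[U²] = 0.44444444 + 0.66666667² = 0.88888889
E[X²] = 0.068571429 + 0.6² = 0.42857143
Var(Z) = 0.88888889*0.42857143 - (0.66666667*0.6)²
= 0.38095238 - 0.16 = 0.22095238

0.22095238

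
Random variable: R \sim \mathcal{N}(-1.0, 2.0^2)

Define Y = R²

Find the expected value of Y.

Using E[X²] = Var(X) + (E[X])²:
E[R] = -1
Var(R) = 2.0^2 = 4
E[R²] = 4 + (-1)² = 4 + 1 = 5

5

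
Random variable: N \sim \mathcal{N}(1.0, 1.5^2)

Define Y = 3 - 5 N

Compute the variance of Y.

For Y = aN + b: Var(Y) = a² * Var(N)
Var(N) = 1.5^2 = 2.25
Var(Y) = (-5)² * 2.25 = 25 * 2.25 = 56.25

56.25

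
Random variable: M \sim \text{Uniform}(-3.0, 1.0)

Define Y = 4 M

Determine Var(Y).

For Y = aM + b: Var(Y) = a² * Var(M)
Var(M) = (1 + 3)^2/12 = 1.3333333
Var(Y) = 4² * 1.3333333 = 16 * 1.3333333 = 21.333333

21.333333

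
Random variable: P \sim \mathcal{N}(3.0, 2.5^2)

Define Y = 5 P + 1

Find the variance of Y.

For Y = aP + b: Var(Y) = a² * Var(P)
Var(P) = 2.5^2 = 6.25
Var(Y) = 5² * 6.25 = 25 * 6.25 = 156.25

156.25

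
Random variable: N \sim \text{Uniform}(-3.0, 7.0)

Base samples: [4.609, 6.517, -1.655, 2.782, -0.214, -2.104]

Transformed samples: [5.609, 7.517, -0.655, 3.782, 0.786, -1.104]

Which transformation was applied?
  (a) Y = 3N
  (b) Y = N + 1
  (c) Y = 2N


Checking option (b) Y = N + 1:
  N = 4.609 -> Y = 5.609 ✓
  N = 6.517 -> Y = 7.517 ✓
  N = -1.655 -> Y = -0.655 ✓
All samples match this transformation.

(b) N + 1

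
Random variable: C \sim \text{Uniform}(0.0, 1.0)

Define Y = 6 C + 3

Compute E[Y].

For Y = 6C + 3:
E[Y] = 6 * E[C] + 3
E[C] = (0 + 1)/2 = 0.5
E[Y] = 6 * 0.5 + 3 = 6

6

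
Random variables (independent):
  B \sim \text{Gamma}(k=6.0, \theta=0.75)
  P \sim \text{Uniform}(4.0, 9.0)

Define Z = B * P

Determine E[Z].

For independent RVs: E[XY] = E[X]*E[Y]
E[B] = 4.5
E[P] = 6.5
E[Z] = 4.5 * 6.5 = 29.25

29.25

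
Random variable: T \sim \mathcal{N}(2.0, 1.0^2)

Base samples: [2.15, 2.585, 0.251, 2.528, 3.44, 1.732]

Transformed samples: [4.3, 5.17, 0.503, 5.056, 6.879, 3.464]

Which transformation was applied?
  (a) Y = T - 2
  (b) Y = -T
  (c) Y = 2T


Checking option (c) Y = 2T:
  T = 2.15 -> Y = 4.3 ✓
  T = 2.585 -> Y = 5.17 ✓
  T = 0.251 -> Y = 0.503 ✓
All samples match this transformation.

(c) 2T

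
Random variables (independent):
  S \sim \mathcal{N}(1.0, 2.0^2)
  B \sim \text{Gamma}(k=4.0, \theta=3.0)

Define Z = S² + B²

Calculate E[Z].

E[Z] = E[S²] + E[B²]
E[S²] = Var(S) + E[S]² = 4 + 1 = 5
E[B²] = Var(B) + E[B]² = 36 + 144 = 180
E[Z] = 5 + 180 = 185

185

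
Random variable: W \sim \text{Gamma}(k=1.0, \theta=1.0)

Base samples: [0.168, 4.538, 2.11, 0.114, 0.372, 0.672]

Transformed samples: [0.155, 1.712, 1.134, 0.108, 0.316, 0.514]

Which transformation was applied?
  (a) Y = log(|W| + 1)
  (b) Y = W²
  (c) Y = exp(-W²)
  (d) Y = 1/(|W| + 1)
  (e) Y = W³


Checking option (a) Y = log(|W| + 1):
  W = 0.168 -> Y = 0.155 ✓
  W = 4.538 -> Y = 1.712 ✓
  W = 2.11 -> Y = 1.134 ✓
All samples match this transformation.

(a) log(|W| + 1)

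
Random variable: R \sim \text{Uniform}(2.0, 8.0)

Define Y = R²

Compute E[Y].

Using E[X²] = Var(X) + (E[X])²:
E[R] = 5
Var(R) = (8 - 2)^2/12 = 3
E[R²] = 3 + 5² = 3 + 25 = 28

28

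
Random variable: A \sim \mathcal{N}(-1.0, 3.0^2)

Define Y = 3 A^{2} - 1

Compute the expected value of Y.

E[Y] = 3*E[A²] - 1
E[A] = -1
E[A²] = Var(A) + (E[A])² = 9 + 1 = 10
E[Y] = 3*10 - 1 = 29

29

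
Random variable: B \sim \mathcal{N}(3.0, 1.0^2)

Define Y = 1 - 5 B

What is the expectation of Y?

For Y = -5B + 1:
E[Y] = -5 * E[B] + 1
E[B] = 3.0 = 3
E[Y] = -5 * 3 + 1 = -14

-14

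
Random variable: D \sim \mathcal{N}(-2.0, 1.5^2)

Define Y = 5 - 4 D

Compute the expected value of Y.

For Y = -4D + 5:
E[Y] = -4 * E[D] + 5
E[D] = -2.0 = -2
E[Y] = -4 * (-2) + 5 = 13

13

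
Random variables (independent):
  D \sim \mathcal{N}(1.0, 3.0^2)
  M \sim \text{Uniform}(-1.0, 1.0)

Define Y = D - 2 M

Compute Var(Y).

For independent RVs: Var(aX + bY) = a²Var(X) + b²Var(Y)
Var(D) = 9
Var(M) = 0.33333333
Var(Y) = 1²*9 + (-2)²*0.33333333
= 1*9 + 4*0.33333333 = 10.333333

10.333333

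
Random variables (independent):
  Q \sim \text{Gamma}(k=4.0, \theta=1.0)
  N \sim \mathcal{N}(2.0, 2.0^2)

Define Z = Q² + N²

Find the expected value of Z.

E[Z] = E[Q²] + E[N²]
E[Q²] = Var(Q) + E[Q]² = 4 + 16 = 20
E[N²] = Var(N) + E[N]² = 4 + 4 = 8
E[Z] = 20 + 8 = 28

28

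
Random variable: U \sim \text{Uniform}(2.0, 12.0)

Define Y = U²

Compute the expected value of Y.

Using E[X²] = Var(X) + (E[X])²:
E[U] = 7
Var(U) = (12 - 2)^2/12 = 8.3333333
E[U²] = 8.3333333 + 7² = 8.3333333 + 49 = 57.333333

57.333333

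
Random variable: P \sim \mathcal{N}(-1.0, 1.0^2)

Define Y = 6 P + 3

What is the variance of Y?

For Y = aP + b: Var(Y) = a² * Var(P)
Var(P) = 1.0^2 = 1
Var(Y) = 6² * 1 = 36 * 1 = 36

36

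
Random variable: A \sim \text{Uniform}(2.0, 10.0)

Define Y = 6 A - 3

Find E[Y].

For Y = 6A - 3:
E[Y] = 6 * E[A] - 3
E[A] = (2 + 10)/2 = 6
E[Y] = 6 * 6 - 3 = 33

33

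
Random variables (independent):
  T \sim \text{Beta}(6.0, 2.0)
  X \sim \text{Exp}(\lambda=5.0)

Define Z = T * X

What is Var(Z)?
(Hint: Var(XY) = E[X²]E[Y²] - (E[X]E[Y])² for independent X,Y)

Var(XY) = E[X²]E[Y²] - (E[X]E[Y])²
E[T] = 0.75, Var(T) = 0.020833333
E[X] = 0.2, Var(X) = 0.04
E[T²] = 0.020833333 + 0.75² = 0.58333333
E[X²] = 0.04 + 0.2² = 0.08
Var(Z) = 0.58333333*0.08 - (0.75*0.2)²
= 0.046666667 - 0.0225 = 0.024166667

0.024166667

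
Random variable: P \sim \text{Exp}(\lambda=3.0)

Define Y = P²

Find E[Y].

E[P²] = Var(P) + (E[P])² = 0.11111111 + 0.11111111 = 0.22222222

0.22222222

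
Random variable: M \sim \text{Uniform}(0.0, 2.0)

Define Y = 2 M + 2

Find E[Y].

For Y = 2M + 2:
E[Y] = 2 * E[M] + 2
E[M] = (0 + 2)/2 = 1
E[Y] = 2 * 1 + 2 = 4

4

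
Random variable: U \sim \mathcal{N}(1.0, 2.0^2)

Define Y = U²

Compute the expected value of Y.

Using E[X²] = Var(X) + (E[X])²:
E[U] = 1
Var(U) = 2.0^2 = 4
E[U²] = 4 + 1² = 4 + 1 = 5

5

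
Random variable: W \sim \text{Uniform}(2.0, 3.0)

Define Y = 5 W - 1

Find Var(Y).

For Y = aW + b: Var(Y) = a² * Var(W)
Var(W) = (3 - 2)^2/12 = 0.083333333
Var(Y) = 5² * 0.083333333 = 25 * 0.083333333 = 2.0833333

2.0833333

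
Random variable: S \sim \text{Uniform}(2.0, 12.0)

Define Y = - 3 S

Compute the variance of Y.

For Y = aS + b: Var(Y) = a² * Var(S)
Var(S) = (12 - 2)^2/12 = 8.3333333
Var(Y) = (-3)² * 8.3333333 = 9 * 8.3333333 = 75

75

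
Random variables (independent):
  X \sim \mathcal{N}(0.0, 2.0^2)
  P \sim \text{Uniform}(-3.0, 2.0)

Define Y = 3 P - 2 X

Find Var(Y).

For independent RVs: Var(aX + bY) = a²Var(X) + b²Var(Y)
Var(X) = 4
Var(P) = 2.0833333
Var(Y) = (-2)²*4 + 3²*2.0833333
= 4*4 + 9*2.0833333 = 34.75

34.75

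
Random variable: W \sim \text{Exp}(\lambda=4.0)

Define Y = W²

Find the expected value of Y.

Using E[X²] = Var(X) + (E[X])²:
E[W] = 0.25
Var(W) = 1/4.0^2 = 0.0625
E[W²] = 0.0625 + 0.25² = 0.0625 + 0.0625 = 0.125

0.125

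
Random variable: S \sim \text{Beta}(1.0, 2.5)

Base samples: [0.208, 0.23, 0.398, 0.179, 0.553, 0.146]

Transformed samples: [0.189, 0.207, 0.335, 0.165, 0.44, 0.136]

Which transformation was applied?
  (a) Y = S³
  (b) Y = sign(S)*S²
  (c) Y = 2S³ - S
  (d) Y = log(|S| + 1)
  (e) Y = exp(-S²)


Checking option (d) Y = log(|S| + 1):
  S = 0.208 -> Y = 0.189 ✓
  S = 0.23 -> Y = 0.207 ✓
  S = 0.398 -> Y = 0.335 ✓
All samples match this transformation.

(d) log(|S| + 1)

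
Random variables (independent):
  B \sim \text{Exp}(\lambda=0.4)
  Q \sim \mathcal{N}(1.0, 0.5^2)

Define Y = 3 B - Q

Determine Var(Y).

For independent RVs: Var(aX + bY) = a²Var(X) + b²Var(Y)
Var(B) = 6.25
Var(Q) = 0.25
Var(Y) = 3²*6.25 + (-1)²*0.25
= 9*6.25 + 1*0.25 = 56.5

56.5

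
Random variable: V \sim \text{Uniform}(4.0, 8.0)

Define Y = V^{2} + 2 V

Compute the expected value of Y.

E[Y] = 1*E[V²] + 2*E[V]
E[V] = 6
E[V²] = Var(V) + (E[V])² = 1.3333333 + 36 = 37.333333
E[Y] = 1*37.333333 + 2*6 = 49.333333

49.333333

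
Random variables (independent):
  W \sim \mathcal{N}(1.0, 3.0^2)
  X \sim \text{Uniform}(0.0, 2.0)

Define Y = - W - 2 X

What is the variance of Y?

For independent RVs: Var(aX + bY) = a²Var(X) + b²Var(Y)
Var(W) = 9
Var(X) = 0.33333333
Var(Y) = (-1)²*9 + (-2)²*0.33333333
= 1*9 + 4*0.33333333 = 10.333333

10.333333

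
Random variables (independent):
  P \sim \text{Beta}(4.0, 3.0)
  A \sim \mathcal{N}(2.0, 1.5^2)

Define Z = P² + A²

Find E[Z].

E[Z] = E[P²] + E[A²]
E[P²] = Var(P) + E[P]² = 0.030612245 + 0.32653061 = 0.35714286
E[A²] = Var(A) + E[A]² = 2.25 + 4 = 6.25
E[Z] = 0.35714286 + 6.25 = 6.6071429

6.6071429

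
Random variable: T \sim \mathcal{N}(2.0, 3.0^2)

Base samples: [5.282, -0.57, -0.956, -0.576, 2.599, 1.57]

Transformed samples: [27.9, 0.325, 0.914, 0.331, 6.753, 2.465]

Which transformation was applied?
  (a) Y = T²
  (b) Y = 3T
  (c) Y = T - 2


Checking option (a) Y = T²:
  T = 5.282 -> Y = 27.9 ✓
  T = -0.57 -> Y = 0.325 ✓
  T = -0.956 -> Y = 0.914 ✓
All samples match this transformation.

(a) T²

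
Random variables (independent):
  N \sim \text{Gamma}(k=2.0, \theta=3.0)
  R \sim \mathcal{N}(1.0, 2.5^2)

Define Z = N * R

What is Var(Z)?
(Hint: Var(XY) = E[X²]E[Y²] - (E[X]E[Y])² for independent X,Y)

Var(XY) = E[X²]E[Y²] - (E[X]E[Y])²
E[N] = 6, Var(N) = 18
E[R] = 1, Var(R) = 6.25
E[N²] = 18 + 6² = 54
E[R²] = 6.25 + 1² = 7.25
Var(Z) = 54*7.25 - (6*1)²
= 391.5 - 36 = 355.5

355.5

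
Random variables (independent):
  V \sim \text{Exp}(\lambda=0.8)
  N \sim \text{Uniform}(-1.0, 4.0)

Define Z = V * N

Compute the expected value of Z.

For independent RVs: E[XY] = E[X]*E[Y]
E[V] = 1.25
E[N] = 1.5
E[Z] = 1.25 * 1.5 = 1.875

1.875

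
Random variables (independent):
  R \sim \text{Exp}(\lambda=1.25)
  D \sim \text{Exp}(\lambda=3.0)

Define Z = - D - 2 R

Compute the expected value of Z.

E[Z] = -2*E[R] - 1*E[D]
E[R] = 0.8
E[D] = 0.33333333
E[Z] = -2*0.8 - 1*0.33333333 = -1.9333333

-1.9333333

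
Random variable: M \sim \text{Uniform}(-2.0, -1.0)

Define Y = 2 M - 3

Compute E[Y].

For Y = 2M - 3:
E[Y] = 2 * E[M] - 3
E[M] = (-2 - 1)/2 = -1.5
E[Y] = 2 * (-1.5) - 3 = -6

-6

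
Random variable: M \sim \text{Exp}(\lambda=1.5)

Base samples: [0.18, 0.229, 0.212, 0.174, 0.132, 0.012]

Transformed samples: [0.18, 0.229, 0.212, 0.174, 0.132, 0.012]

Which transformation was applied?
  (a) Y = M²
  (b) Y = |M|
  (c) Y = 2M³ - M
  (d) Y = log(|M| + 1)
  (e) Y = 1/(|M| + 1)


Checking option (b) Y = |M|:
  M = 0.18 -> Y = 0.18 ✓
  M = 0.229 -> Y = 0.229 ✓
  M = 0.212 -> Y = 0.212 ✓
All samples match this transformation.

(b) |M|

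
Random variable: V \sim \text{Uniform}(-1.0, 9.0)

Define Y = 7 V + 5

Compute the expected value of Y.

For Y = 7V + 5:
E[Y] = 7 * E[V] + 5
E[V] = (-1 + 9)/2 = 4
E[Y] = 7 * 4 + 5 = 33

33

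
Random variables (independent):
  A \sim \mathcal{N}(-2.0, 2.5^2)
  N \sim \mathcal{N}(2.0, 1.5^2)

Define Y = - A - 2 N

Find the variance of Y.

For independent RVs: Var(aX + bY) = a²Var(X) + b²Var(Y)
Var(A) = 6.25
Var(N) = 2.25
Var(Y) = (-1)²*6.25 + (-2)²*2.25
= 1*6.25 + 4*2.25 = 15.25

15.25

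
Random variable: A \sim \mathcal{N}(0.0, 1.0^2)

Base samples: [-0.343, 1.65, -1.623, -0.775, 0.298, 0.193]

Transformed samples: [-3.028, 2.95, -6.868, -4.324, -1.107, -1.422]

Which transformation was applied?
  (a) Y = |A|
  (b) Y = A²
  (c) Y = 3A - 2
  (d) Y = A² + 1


Checking option (c) Y = 3A - 2:
  A = -0.343 -> Y = -3.028 ✓
  A = 1.65 -> Y = 2.95 ✓
  A = -1.623 -> Y = -6.868 ✓
All samples match this transformation.

(c) 3A - 2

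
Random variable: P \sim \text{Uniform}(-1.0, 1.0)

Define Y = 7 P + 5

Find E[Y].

For Y = 7P + 5:
E[Y] = 7 * E[P] + 5
E[P] = (-1 + 1)/2 = 0
E[Y] = 7 * 0 + 5 = 5

5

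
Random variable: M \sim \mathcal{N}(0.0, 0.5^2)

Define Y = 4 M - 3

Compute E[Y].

For Y = 4M - 3:
E[Y] = 4 * E[M] - 3
E[M] = 0.0 = 0
E[Y] = 4 * 0 - 3 = -3

-3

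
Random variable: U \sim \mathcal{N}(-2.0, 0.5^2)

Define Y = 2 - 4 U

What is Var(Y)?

For Y = aU + b: Var(Y) = a² * Var(U)
Var(U) = 0.5^2 = 0.25
Var(Y) = (-4)² * 0.25 = 16 * 0.25 = 4

4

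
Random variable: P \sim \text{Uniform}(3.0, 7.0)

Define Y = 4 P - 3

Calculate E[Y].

For Y = 4P - 3:
E[Y] = 4 * E[P] - 3
E[P] = (3 + 7)/2 = 5
E[Y] = 4 * 5 - 3 = 17

17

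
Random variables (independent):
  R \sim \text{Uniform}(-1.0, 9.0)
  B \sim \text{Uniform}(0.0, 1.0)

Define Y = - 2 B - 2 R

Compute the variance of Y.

For independent RVs: Var(aX + bY) = a²Var(X) + b²Var(Y)
Var(R) = 8.3333333
Var(B) = 0.083333333
Var(Y) = (-2)²*8.3333333 + (-2)²*0.083333333
= 4*8.3333333 + 4*0.083333333 = 33.666667

33.666667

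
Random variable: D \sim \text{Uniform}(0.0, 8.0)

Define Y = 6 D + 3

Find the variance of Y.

For Y = aD + b: Var(Y) = a² * Var(D)
Var(D) = (8 - 0)^2/12 = 5.3333333
Var(Y) = 6² * 5.3333333 = 36 * 5.3333333 = 192

192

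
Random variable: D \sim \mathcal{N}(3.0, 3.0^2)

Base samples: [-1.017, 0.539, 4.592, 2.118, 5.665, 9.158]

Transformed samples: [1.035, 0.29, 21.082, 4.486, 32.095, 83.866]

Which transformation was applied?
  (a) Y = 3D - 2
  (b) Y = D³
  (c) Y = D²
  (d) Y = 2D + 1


Checking option (c) Y = D²:
  D = -1.017 -> Y = 1.035 ✓
  D = 0.539 -> Y = 0.29 ✓
  D = 4.592 -> Y = 21.082 ✓
All samples match this transformation.

(c) D²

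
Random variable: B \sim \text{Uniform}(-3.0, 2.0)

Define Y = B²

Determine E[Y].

Using E[X²] = Var(X) + (E[X])²:
E[B] = -0.5
Var(B) = (2 + 3)^2/12 = 2.0833333
E[B²] = 2.0833333 + (-0.5)² = 2.0833333 + 0.25 = 2.3333333

2.3333333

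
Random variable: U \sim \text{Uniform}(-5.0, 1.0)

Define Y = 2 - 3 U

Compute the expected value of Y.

For Y = -3U + 2:
E[Y] = -3 * E[U] + 2
E[U] = (-5 + 1)/2 = -2
E[Y] = -3 * (-2) + 2 = 8

8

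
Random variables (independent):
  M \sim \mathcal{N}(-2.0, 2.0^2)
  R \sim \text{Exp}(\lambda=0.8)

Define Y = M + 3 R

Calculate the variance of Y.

For independent RVs: Var(aX + bY) = a²Var(X) + b²Var(Y)
Var(M) = 4
Var(R) = 1.5625
Var(Y) = 1²*4 + 3²*1.5625
= 1*4 + 9*1.5625 = 18.0625

18.0625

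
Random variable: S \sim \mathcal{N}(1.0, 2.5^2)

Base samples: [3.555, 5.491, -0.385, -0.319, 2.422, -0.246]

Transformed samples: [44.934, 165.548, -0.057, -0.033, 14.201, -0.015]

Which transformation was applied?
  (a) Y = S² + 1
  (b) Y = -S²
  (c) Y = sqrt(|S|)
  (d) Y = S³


Checking option (d) Y = S³:
  S = 3.555 -> Y = 44.934 ✓
  S = 5.491 -> Y = 165.548 ✓
  S = -0.385 -> Y = -0.057 ✓
All samples match this transformation.

(d) S³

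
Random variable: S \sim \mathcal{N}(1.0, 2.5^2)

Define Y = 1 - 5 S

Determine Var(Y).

For Y = aS + b: Var(Y) = a² * Var(S)
Var(S) = 2.5^2 = 6.25
Var(Y) = (-5)² * 6.25 = 25 * 6.25 = 156.25

156.25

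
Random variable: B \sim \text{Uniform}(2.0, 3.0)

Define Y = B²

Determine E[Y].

Using E[X²] = Var(X) + (E[X])²:
E[B] = 2.5
Var(B) = (3 - 2)^2/12 = 0.083333333
E[B²] = 0.083333333 + 2.5² = 0.083333333 + 6.25 = 6.3333333

6.3333333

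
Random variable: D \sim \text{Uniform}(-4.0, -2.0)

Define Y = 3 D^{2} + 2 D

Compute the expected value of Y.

E[Y] = 3*E[D²] + 2*E[D]
E[D] = -3
E[D²] = Var(D) + (E[D])² = 0.33333333 + 9 = 9.3333333
E[Y] = 3*9.3333333 + 2*(-3) = 22

22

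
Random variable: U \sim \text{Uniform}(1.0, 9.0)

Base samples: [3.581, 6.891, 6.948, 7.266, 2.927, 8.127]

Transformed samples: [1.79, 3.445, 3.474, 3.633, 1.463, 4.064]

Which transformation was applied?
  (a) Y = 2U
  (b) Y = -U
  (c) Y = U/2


Checking option (c) Y = U/2:
  U = 3.581 -> Y = 1.79 ✓
  U = 6.891 -> Y = 3.445 ✓
  U = 6.948 -> Y = 3.474 ✓
All samples match this transformation.

(c) U/2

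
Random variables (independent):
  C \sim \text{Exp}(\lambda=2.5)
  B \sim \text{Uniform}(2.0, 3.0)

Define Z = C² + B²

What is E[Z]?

E[Z] = E[C²] + E[B²]
E[C²] = Var(C) + E[C]² = 0.16 + 0.16 = 0.32
E[B²] = Var(B) + E[B]² = 0.083333333 + 6.25 = 6.3333333
E[Z] = 0.32 + 6.3333333 = 6.6533333

6.6533333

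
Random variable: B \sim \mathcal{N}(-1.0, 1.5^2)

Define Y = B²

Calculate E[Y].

Using E[X²] = Var(X) + (E[X])²:
E[B] = -1
Var(B) = 1.5^2 = 2.25
E[B²] = 2.25 + (-1)² = 2.25 + 1 = 3.25

3.25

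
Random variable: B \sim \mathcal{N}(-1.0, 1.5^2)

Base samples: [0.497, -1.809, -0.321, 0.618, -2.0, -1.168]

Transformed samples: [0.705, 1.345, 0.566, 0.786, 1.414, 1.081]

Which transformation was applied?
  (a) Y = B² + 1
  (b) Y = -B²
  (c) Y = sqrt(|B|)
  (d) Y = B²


Checking option (c) Y = sqrt(|B|):
  B = 0.497 -> Y = 0.705 ✓
  B = -1.809 -> Y = 1.345 ✓
  B = -0.321 -> Y = 0.566 ✓
All samples match this transformation.

(c) sqrt(|B|)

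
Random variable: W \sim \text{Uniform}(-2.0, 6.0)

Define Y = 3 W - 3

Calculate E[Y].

For Y = 3W - 3:
E[Y] = 3 * E[W] - 3
E[W] = (-2 + 6)/2 = 2
E[Y] = 3 * 2 - 3 = 3

3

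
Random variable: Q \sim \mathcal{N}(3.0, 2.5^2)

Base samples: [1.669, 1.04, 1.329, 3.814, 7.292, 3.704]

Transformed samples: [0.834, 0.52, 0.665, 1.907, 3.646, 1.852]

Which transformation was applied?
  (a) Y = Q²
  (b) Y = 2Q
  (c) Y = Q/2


Checking option (c) Y = Q/2:
  Q = 1.669 -> Y = 0.834 ✓
  Q = 1.04 -> Y = 0.52 ✓
  Q = 1.329 -> Y = 0.665 ✓
All samples match this transformation.

(c) Q/2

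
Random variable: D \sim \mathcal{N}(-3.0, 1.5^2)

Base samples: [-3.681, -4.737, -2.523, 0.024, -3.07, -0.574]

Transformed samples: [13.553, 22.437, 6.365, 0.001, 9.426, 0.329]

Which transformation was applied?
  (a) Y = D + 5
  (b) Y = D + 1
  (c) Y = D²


Checking option (c) Y = D²:
  D = -3.681 -> Y = 13.553 ✓
  D = -4.737 -> Y = 22.437 ✓
  D = -2.523 -> Y = 6.365 ✓
All samples match this transformation.

(c) D²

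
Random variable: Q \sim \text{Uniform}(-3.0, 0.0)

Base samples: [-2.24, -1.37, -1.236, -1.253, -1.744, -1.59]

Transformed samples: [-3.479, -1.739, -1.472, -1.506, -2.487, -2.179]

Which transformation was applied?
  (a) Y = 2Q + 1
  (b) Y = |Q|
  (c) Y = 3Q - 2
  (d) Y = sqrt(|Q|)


Checking option (a) Y = 2Q + 1:
  Q = -2.24 -> Y = -3.479 ✓
  Q = -1.37 -> Y = -1.739 ✓
  Q = -1.236 -> Y = -1.472 ✓
All samples match this transformation.

(a) 2Q + 1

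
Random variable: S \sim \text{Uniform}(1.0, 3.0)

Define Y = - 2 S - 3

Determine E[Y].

For Y = -2S - 3:
E[Y] = -2 * E[S] - 3
E[S] = (1 + 3)/2 = 2
E[Y] = -2 * 2 - 3 = -7

-7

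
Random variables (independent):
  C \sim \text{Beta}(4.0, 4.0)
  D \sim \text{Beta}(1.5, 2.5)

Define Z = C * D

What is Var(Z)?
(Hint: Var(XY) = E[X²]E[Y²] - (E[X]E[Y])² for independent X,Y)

Var(XY) = E[X²]E[Y²] - (E[X]E[Y])²
E[C] = 0.5, Var(C) = 0.027777778
E[D] = 0.375, Var(D) = 0.046875
E[C²] = 0.027777778 + 0.5² = 0.27777778
E[D²] = 0.046875 + 0.375² = 0.1875
Var(Z) = 0.27777778*0.1875 - (0.5*0.375)²
= 0.052083333 - 0.03515625 = 0.016927083

0.016927083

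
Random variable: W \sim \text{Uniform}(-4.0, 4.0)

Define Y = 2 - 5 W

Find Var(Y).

For Y = aW + b: Var(Y) = a² * Var(W)
Var(W) = (4 + 4)^2/12 = 5.3333333
Var(Y) = (-5)² * 5.3333333 = 25 * 5.3333333 = 133.33333

133.33333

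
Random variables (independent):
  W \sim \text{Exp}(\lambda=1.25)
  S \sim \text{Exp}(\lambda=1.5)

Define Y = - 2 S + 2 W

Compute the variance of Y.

For independent RVs: Var(aX + bY) = a²Var(X) + b²Var(Y)
Var(W) = 0.64
Var(S) = 0.44444444
Var(Y) = 2²*0.64 + (-2)²*0.44444444
= 4*0.64 + 4*0.44444444 = 4.3377778

4.3377778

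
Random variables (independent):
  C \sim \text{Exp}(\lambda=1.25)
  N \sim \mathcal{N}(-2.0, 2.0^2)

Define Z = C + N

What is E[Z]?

E[Z] = 1*E[C] + 1*E[N]
E[C] = 0.8
E[N] = -2
E[Z] = 1*0.8 + 1*(-2) = -1.2

-1.2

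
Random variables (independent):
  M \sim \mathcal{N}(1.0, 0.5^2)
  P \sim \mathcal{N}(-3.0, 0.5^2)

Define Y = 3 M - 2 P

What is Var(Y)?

For independent RVs: Var(aX + bY) = a²Var(X) + b²Var(Y)
Var(M) = 0.25
Var(P) = 0.25
Var(Y) = 3²*0.25 + (-2)²*0.25
= 9*0.25 + 4*0.25 = 3.25

3.25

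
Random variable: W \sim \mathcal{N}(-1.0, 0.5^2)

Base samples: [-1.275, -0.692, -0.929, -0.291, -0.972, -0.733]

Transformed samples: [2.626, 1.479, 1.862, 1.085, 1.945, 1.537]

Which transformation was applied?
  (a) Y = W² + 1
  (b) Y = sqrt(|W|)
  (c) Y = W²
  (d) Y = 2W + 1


Checking option (a) Y = W² + 1:
  W = -1.275 -> Y = 2.626 ✓
  W = -0.692 -> Y = 1.479 ✓
  W = -0.929 -> Y = 1.862 ✓
All samples match this transformation.

(a) W² + 1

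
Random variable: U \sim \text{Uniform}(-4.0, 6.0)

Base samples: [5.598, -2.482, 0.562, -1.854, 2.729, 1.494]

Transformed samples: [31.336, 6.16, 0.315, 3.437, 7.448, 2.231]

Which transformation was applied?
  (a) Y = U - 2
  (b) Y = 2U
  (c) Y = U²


Checking option (c) Y = U²:
  U = 5.598 -> Y = 31.336 ✓
  U = -2.482 -> Y = 6.16 ✓
  U = 0.562 -> Y = 0.315 ✓
All samples match this transformation.

(c) U²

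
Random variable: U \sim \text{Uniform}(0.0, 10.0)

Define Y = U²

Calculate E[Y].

Using E[X²] = Var(X) + (E[X])²:
E[U] = 5
Var(U) = (10 - 0)^2/12 = 8.3333333
E[U²] = 8.3333333 + 5² = 8.3333333 + 25 = 33.333333

33.333333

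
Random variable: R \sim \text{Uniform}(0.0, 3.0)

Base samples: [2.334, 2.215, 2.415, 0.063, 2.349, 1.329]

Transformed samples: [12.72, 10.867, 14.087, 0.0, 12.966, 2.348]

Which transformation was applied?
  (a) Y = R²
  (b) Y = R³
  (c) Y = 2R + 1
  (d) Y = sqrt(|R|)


Checking option (b) Y = R³:
  R = 2.334 -> Y = 12.72 ✓
  R = 2.215 -> Y = 10.867 ✓
  R = 2.415 -> Y = 14.087 ✓
All samples match this transformation.

(b) R³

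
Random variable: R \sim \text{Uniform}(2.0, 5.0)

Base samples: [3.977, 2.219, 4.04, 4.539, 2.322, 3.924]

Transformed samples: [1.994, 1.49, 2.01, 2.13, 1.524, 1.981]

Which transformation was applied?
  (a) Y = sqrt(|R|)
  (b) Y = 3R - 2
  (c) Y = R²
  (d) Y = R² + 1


Checking option (a) Y = sqrt(|R|):
  R = 3.977 -> Y = 1.994 ✓
  R = 2.219 -> Y = 1.49 ✓
  R = 4.04 -> Y = 2.01 ✓
All samples match this transformation.

(a) sqrt(|R|)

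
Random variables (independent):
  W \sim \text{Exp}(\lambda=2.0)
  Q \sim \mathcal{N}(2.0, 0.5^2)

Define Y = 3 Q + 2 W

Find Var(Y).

For independent RVs: Var(aX + bY) = a²Var(X) + b²Var(Y)
Var(W) = 0.25
Var(Q) = 0.25
Var(Y) = 2²*0.25 + 3²*0.25
= 4*0.25 + 9*0.25 = 3.25

3.25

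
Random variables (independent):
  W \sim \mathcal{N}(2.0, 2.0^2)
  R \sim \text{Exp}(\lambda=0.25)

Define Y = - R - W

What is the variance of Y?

For independent RVs: Var(aX + bY) = a²Var(X) + b²Var(Y)
Var(W) = 4
Var(R) = 16
Var(Y) = (-1)²*4 + (-1)²*16
= 1*4 + 1*16 = 20

20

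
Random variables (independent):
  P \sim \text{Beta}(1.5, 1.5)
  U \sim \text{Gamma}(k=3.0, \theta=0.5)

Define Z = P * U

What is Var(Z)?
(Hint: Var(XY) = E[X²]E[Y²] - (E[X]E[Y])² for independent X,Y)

Var(XY) = E[X²]E[Y²] - (E[X]E[Y])²
E[P] = 0.5, Var(P) = 0.0625
E[U] = 1.5, Var(U) = 0.75
E[P²] = 0.0625 + 0.5² = 0.3125
E[U²] = 0.75 + 1.5² = 3
Var(Z) = 0.3125*3 - (0.5*1.5)²
= 0.9375 - 0.5625 = 0.375

0.375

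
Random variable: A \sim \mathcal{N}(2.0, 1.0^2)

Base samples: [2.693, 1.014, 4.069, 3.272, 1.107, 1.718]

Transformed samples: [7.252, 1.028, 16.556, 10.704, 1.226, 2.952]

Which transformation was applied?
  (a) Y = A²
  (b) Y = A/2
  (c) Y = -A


Checking option (a) Y = A²:
  A = 2.693 -> Y = 7.252 ✓
  A = 1.014 -> Y = 1.028 ✓
  A = 4.069 -> Y = 16.556 ✓
All samples match this transformation.

(a) A²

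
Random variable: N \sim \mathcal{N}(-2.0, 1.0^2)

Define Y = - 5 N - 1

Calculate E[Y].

For Y = -5N - 1:
E[Y] = -5 * E[N] - 1
E[N] = -2.0 = -2
E[Y] = -5 * (-2) - 1 = 9

9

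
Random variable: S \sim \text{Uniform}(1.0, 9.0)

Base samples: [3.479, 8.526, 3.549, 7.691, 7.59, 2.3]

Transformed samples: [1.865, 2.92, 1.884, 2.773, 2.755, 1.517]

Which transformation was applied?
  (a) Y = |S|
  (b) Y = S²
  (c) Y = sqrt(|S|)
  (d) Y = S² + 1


Checking option (c) Y = sqrt(|S|):
  S = 3.479 -> Y = 1.865 ✓
  S = 8.526 -> Y = 2.92 ✓
  S = 3.549 -> Y = 1.884 ✓
All samples match this transformation.

(c) sqrt(|S|)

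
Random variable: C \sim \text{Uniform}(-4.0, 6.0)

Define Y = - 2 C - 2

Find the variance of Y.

For Y = aC + b: Var(Y) = a² * Var(C)
Var(C) = (6 + 4)^2/12 = 8.3333333
Var(Y) = (-2)² * 8.3333333 = 4 * 8.3333333 = 33.333333

33.333333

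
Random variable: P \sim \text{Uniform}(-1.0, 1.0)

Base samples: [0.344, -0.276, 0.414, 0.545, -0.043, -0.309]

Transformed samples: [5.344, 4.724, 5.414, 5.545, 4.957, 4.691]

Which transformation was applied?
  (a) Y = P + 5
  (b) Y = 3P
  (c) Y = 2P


Checking option (a) Y = P + 5:
  P = 0.344 -> Y = 5.344 ✓
  P = -0.276 -> Y = 4.724 ✓
  P = 0.414 -> Y = 5.414 ✓
All samples match this transformation.

(a) P + 5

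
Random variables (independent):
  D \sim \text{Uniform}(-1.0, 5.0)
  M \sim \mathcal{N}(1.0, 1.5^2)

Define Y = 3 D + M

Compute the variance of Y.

For independent RVs: Var(aX + bY) = a²Var(X) + b²Var(Y)
Var(D) = 3
Var(M) = 2.25
Var(Y) = 3²*3 + 1²*2.25
= 9*3 + 1*2.25 = 29.25

29.25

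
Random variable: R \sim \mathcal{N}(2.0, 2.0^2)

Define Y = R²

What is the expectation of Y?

E[R²] = Var(R) + (E[R])² = 4 + 4 = 8

8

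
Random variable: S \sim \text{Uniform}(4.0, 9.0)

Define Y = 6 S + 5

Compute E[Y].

For Y = 6S + 5:
E[Y] = 6 * E[S] + 5
E[S] = (4 + 9)/2 = 6.5
E[Y] = 6 * 6.5 + 5 = 44

44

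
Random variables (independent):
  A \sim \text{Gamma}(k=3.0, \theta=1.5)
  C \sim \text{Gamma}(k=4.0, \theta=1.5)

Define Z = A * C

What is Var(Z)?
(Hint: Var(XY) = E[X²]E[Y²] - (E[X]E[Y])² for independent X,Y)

Var(XY) = E[X²]E[Y²] - (E[X]E[Y])²
E[A] = 4.5, Var(A) = 6.75
E[C] = 6, Var(C) = 9
E[A²] = 6.75 + 4.5² = 27
E[C²] = 9 + 6² = 45
Var(Z) = 27*45 - (4.5*6)²
= 1215 - 729 = 486

486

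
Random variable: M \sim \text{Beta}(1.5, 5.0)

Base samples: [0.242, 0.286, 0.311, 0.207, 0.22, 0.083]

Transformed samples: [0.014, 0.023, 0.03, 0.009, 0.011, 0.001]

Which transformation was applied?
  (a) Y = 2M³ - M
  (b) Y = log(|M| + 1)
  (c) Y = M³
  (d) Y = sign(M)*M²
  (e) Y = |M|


Checking option (c) Y = M³:
  M = 0.242 -> Y = 0.014 ✓
  M = 0.286 -> Y = 0.023 ✓
  M = 0.311 -> Y = 0.03 ✓
All samples match this transformation.

(c) M³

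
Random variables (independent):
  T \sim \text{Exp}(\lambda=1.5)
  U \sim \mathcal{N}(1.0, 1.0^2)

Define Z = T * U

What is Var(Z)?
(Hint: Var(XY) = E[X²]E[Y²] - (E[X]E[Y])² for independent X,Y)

Var(XY) = E[X²]E[Y²] - (E[X]E[Y])²
E[T] = 0.66666667, Var(T) = 0.44444444
E[U] = 1, Var(U) = 1
E[T²] = 0.44444444 + 0.66666667² = 0.88888889
E[U²] = 1 + 1² = 2
Var(Z) = 0.88888889*2 - (0.66666667*1)²
= 1.7777778 - 0.44444444 = 1.3333333

1.3333333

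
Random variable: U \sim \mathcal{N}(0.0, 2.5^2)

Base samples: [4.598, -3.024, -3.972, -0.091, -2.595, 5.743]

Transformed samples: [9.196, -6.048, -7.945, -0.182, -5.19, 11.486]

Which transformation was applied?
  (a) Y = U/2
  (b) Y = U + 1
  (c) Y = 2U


Checking option (c) Y = 2U:
  U = 4.598 -> Y = 9.196 ✓
  U = -3.024 -> Y = -6.048 ✓
  U = -3.972 -> Y = -7.945 ✓
All samples match this transformation.

(c) 2U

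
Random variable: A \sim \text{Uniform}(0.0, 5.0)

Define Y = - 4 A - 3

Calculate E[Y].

For Y = -4A - 3:
E[Y] = -4 * E[A] - 3
E[A] = (0 + 5)/2 = 2.5
E[Y] = -4 * 2.5 - 3 = -13

-13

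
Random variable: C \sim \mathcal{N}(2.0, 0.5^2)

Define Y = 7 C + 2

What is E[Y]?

For Y = 7C + 2:
E[Y] = 7 * E[C] + 2
E[C] = 2.0 = 2
E[Y] = 7 * 2 + 2 = 16

16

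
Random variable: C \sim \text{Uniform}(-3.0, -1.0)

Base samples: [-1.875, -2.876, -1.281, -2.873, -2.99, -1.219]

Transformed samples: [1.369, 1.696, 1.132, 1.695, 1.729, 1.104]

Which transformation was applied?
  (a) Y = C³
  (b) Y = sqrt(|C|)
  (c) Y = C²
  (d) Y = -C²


Checking option (b) Y = sqrt(|C|):
  C = -1.875 -> Y = 1.369 ✓
  C = -2.876 -> Y = 1.696 ✓
  C = -1.281 -> Y = 1.132 ✓
All samples match this transformation.

(b) sqrt(|C|)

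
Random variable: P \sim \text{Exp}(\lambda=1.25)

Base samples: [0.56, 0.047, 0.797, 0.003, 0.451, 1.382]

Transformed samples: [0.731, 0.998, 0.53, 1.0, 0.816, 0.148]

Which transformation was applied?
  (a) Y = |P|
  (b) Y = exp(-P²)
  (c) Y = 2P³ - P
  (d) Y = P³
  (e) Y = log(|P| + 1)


Checking option (b) Y = exp(-P²):
  P = 0.56 -> Y = 0.731 ✓
  P = 0.047 -> Y = 0.998 ✓
  P = 0.797 -> Y = 0.53 ✓
All samples match this transformation.

(b) exp(-P²)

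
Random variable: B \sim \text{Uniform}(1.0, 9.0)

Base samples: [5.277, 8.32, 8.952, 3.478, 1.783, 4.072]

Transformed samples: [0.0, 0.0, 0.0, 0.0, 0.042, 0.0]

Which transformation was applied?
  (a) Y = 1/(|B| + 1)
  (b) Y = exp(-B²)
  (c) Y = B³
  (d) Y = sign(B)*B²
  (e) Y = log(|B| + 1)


Checking option (b) Y = exp(-B²):
  B = 5.277 -> Y = 0.0 ✓
  B = 8.32 -> Y = 0.0 ✓
  B = 8.952 -> Y = 0.0 ✓
All samples match this transformation.

(b) exp(-B²)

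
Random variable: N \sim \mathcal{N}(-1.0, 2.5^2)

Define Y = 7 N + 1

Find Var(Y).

For Y = aN + b: Var(Y) = a² * Var(N)
Var(N) = 2.5^2 = 6.25
Var(Y) = 7² * 6.25 = 49 * 6.25 = 306.25

306.25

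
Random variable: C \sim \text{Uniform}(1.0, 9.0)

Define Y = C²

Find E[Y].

Using E[X²] = Var(X) + (E[X])²:
E[C] = 5
Var(C) = (9 - 1)^2/12 = 5.3333333
E[C²] = 5.3333333 + 5² = 5.3333333 + 25 = 30.333333

30.333333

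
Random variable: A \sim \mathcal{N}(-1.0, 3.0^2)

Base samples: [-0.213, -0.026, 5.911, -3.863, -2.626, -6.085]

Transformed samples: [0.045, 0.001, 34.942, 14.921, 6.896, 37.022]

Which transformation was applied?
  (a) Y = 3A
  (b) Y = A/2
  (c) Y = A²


Checking option (c) Y = A²:
  A = -0.213 -> Y = 0.045 ✓
  A = -0.026 -> Y = 0.001 ✓
  A = 5.911 -> Y = 34.942 ✓
All samples match this transformation.

(c) A²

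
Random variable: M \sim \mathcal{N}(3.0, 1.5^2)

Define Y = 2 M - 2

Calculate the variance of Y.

For Y = aM + b: Var(Y) = a² * Var(M)
Var(M) = 1.5^2 = 2.25
Var(Y) = 2² * 2.25 = 4 * 2.25 = 9

9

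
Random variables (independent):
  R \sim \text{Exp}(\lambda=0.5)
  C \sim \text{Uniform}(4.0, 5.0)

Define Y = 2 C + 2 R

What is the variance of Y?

For independent RVs: Var(aX + bY) = a²Var(X) + b²Var(Y)
Var(R) = 4
Var(C) = 0.083333333
Var(Y) = 2²*4 + 2²*0.083333333
= 4*4 + 4*0.083333333 = 16.333333

16.333333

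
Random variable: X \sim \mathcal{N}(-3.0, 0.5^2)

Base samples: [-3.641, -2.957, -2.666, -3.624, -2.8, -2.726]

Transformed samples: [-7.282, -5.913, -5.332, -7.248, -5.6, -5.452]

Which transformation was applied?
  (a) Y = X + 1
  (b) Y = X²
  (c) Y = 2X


Checking option (c) Y = 2X:
  X = -3.641 -> Y = -7.282 ✓
  X = -2.957 -> Y = -5.913 ✓
  X = -2.666 -> Y = -5.332 ✓
All samples match this transformation.

(c) 2X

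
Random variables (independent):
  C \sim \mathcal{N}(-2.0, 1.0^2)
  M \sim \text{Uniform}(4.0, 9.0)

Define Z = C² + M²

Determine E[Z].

E[Z] = E[C²] + E[M²]
E[C²] = Var(C) + E[C]² = 1 + 4 = 5
E[M²] = Var(M) + E[M]² = 2.0833333 + 42.25 = 44.333333
E[Z] = 5 + 44.333333 = 49.333333

49.333333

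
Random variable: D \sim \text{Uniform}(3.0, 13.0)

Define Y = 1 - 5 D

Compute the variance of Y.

For Y = aD + b: Var(Y) = a² * Var(D)
Var(D) = (13 - 3)^2/12 = 8.3333333
Var(Y) = (-5)² * 8.3333333 = 25 * 8.3333333 = 208.33333

208.33333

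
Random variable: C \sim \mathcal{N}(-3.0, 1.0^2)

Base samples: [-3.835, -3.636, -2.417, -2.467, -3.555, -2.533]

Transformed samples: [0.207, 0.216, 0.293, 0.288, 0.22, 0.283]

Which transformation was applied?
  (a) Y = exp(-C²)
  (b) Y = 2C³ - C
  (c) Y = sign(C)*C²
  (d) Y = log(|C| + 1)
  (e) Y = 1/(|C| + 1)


Checking option (e) Y = 1/(|C| + 1):
  C = -3.835 -> Y = 0.207 ✓
  C = -3.636 -> Y = 0.216 ✓
  C = -2.417 -> Y = 0.293 ✓
All samples match this transformation.

(e) 1/(|C| + 1)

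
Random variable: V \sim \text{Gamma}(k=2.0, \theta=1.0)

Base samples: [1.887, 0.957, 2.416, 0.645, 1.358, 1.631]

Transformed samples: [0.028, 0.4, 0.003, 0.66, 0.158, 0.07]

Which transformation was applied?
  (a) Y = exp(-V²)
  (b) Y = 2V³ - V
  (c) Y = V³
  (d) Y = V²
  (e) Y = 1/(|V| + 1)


Checking option (a) Y = exp(-V²):
  V = 1.887 -> Y = 0.028 ✓
  V = 0.957 -> Y = 0.4 ✓
  V = 2.416 -> Y = 0.003 ✓
All samples match this transformation.

(a) exp(-V²)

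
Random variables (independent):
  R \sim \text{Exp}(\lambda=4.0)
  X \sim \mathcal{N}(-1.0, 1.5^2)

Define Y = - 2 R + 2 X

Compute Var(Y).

For independent RVs: Var(aX + bY) = a²Var(X) + b²Var(Y)
Var(R) = 0.0625
Var(X) = 2.25
Var(Y) = (-2)²*0.0625 + 2²*2.25
= 4*0.0625 + 4*2.25 = 9.25

9.25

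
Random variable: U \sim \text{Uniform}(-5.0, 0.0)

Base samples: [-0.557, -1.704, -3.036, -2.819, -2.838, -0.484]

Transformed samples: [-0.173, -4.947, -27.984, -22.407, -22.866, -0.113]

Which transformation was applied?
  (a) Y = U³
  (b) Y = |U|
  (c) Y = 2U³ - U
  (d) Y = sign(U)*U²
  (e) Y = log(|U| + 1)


Checking option (a) Y = U³:
  U = -0.557 -> Y = -0.173 ✓
  U = -1.704 -> Y = -4.947 ✓
  U = -3.036 -> Y = -27.984 ✓
All samples match this transformation.

(a) U³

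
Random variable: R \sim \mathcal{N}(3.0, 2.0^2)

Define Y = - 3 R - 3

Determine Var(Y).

For Y = aR + b: Var(Y) = a² * Var(R)
Var(R) = 2.0^2 = 4
Var(Y) = (-3)² * 4 = 9 * 4 = 36

36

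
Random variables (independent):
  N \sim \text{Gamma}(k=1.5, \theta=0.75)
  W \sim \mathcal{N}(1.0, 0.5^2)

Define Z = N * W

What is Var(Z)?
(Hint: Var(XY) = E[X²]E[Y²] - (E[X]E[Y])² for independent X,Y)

Var(XY) = E[X²]E[Y²] - (E[X]E[Y])²
E[N] = 1.125, Var(N) = 0.84375
E[W] = 1, Var(W) = 0.25
E[N²] = 0.84375 + 1.125² = 2.109375
E[W²] = 0.25 + 1² = 1.25
Var(Z) = 2.109375*1.25 - (1.125*1)²
= 2.6367188 - 1.265625 = 1.3710938

1.3710938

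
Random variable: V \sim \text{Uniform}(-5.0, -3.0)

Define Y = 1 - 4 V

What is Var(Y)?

For Y = aV + b: Var(Y) = a² * Var(V)
Var(V) = (-3 + 5)^2/12 = 0.33333333
Var(Y) = (-4)² * 0.33333333 = 16 * 0.33333333 = 5.3333333

5.3333333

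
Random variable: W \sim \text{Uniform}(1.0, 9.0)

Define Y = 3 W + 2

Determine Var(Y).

For Y = aW + b: Var(Y) = a² * Var(W)
Var(W) = (9 - 1)^2/12 = 5.3333333
Var(Y) = 3² * 5.3333333 = 9 * 5.3333333 = 48

48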